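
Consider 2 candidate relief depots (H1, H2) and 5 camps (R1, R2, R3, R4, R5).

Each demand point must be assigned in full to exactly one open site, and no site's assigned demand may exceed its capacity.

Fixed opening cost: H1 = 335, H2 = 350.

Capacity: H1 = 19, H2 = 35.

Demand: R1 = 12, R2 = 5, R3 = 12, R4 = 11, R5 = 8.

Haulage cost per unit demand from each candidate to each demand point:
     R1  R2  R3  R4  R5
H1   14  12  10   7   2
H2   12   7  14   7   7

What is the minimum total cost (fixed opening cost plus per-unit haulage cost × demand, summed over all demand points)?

1125

Open {H1, H2}; cheapest assignment that respects the capacities:
  H1 (cap 19, load 19): R4, R5 — cost 11×7 + 8×2 = 93
  H2 (cap 35, load 29): R1, R2, R3 — cost 12×12 + 5×7 + 12×14 = 347
  Shipping 440, fixed 685 → total 1125.
  Any other capacity-feasible assignment to {H1, H2} ships for at least 440.
Total demand is 48 and no other set of sites has combined capacity ≥ 48, so {H1, H2} is the only feasible choice of open sites. Minimum: 1125.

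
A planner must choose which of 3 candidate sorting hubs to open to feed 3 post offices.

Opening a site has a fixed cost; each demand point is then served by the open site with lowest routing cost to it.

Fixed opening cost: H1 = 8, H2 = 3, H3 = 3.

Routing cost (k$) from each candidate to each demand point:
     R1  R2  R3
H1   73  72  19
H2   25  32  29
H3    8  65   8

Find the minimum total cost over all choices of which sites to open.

Open {H2, H3}: assign each demand point to its cheapest open site.
  R1→H3 8, R2→H2 32, R3→H3 8
  routing cost 48, fixed 6 → total 54.
Compare {H1, H2, H3}: routing cost 48 + fixed 14 = 62.
Compare {H3}: routing cost 81 + fixed 3 = 84.
Compare {H1, H2}: routing cost 76 + fixed 11 = 87.
All other subsets cost ≥ 62. Minimum total cost: 54.

54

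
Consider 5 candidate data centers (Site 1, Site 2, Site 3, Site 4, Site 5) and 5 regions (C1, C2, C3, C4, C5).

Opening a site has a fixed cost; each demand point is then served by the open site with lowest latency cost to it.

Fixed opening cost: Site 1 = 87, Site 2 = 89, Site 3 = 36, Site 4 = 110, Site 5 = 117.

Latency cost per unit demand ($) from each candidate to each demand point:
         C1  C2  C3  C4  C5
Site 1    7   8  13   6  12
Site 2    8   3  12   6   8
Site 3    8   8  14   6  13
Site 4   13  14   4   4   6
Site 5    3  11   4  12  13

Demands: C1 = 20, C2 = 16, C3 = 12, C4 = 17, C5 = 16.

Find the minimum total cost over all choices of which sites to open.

Open {Site 2, Site 5}: assign each demand point to its cheapest open site.
  C1→Site 5 20×3=60, C2→Site 2 16×3=48, C3→Site 5 12×4=48, C4→Site 2 17×6=102, C5→Site 2 16×8=128
  latency cost 386, fixed 206 → total 592.
Compare {Site 2, Site 4}: latency cost 420 + fixed 199 = 619.
Compare {Site 2, Site 3, Site 5}: latency cost 386 + fixed 242 = 628.
Compare {Site 2, Site 4, Site 5}: latency cost 320 + fixed 316 = 636.
All other subsets cost ≥ 619. Minimum total cost: 592.

592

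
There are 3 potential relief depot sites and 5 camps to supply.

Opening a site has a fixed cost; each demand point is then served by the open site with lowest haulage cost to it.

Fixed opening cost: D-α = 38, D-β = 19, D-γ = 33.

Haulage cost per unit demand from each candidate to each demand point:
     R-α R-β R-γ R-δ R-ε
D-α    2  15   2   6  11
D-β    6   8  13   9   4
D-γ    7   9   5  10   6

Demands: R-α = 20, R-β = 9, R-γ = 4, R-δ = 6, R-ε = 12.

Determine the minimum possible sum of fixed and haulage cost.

Open {D-α, D-β}: assign each demand point to its cheapest open site.
  R-α→D-α 20×2=40, R-β→D-β 9×8=72, R-γ→D-α 4×2=8, R-δ→D-α 6×6=36, R-ε→D-β 12×4=48
  haulage cost 204, fixed 57 → total 261.
Compare {D-α, D-β, D-γ}: haulage cost 204 + fixed 90 = 294.
Compare {D-α, D-γ}: haulage cost 237 + fixed 71 = 308.
Compare {D-β}: haulage cost 346 + fixed 19 = 365.
All other subsets cost ≥ 294. Minimum total cost: 261.

261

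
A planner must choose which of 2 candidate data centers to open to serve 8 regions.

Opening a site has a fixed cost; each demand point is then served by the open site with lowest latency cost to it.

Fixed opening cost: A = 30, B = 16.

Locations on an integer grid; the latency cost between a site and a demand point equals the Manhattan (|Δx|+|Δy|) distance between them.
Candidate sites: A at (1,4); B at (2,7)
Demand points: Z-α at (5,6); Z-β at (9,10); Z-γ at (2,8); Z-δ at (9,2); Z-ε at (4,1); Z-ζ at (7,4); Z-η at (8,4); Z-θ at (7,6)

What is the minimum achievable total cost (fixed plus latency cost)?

74

Open {B}: assign each demand point to its cheapest open site.
  Z-α→B 4, Z-β→B 10, Z-γ→B 1, Z-δ→B 12, Z-ε→B 8, Z-ζ→B 8, Z-η→B 9, Z-θ→B 6
  latency cost 58, fixed 16 → total 74.
Compare {A}: latency cost 62 + fixed 30 = 92.
Compare {A, B}: latency cost 50 + fixed 46 = 96.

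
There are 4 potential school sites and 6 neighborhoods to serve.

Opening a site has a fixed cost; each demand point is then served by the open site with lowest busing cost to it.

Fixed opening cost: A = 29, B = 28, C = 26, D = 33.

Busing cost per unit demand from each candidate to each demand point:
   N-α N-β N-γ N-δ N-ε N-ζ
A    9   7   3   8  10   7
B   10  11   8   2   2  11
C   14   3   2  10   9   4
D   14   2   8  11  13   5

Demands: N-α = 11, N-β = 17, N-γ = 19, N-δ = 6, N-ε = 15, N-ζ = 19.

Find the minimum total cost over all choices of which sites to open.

371

Open {B, C}: assign each demand point to its cheapest open site.
  N-α→B 11×10=110, N-β→C 17×3=51, N-γ→C 19×2=38, N-δ→B 6×2=12, N-ε→B 15×2=30, N-ζ→C 19×4=76
  busing cost 317, fixed 54 → total 371.
Compare {B, C, D}: busing cost 300 + fixed 87 = 387.
Compare {A, B, C}: busing cost 306 + fixed 83 = 389.
Compare {A, B, C, D}: busing cost 289 + fixed 116 = 405.
All other subsets cost ≥ 387. Minimum total cost: 371.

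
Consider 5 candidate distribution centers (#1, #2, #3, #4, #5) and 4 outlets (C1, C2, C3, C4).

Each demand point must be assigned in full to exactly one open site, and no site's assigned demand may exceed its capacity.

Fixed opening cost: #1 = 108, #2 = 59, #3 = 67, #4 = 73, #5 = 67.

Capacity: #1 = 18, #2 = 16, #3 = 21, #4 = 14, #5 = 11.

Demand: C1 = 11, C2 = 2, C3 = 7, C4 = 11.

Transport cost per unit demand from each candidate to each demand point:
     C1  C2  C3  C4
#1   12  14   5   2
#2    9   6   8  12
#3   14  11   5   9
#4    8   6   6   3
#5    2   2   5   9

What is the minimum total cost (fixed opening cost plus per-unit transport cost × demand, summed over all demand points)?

309

Open {#3, #4, #5}; cheapest assignment that respects the capacities:
  #3 (cap 21, load 7): C3 — cost 7×5 = 35
  #4 (cap 14, load 13): C2, C4 — cost 2×6 + 11×3 = 45
  #5 (cap 11, load 11): C1 — cost 11×2 = 22
  Shipping 102, fixed 207 → total 309.
  Any other capacity-feasible assignment to {#3, #4, #5} ships for at least 102.
Compare {#3, #5}: its best feasible assignment gives total 312.
Compare {#2, #4, #5}: its best feasible assignment gives total 322.
Every other set of open sites that can feasibly serve all demand totals ≥ 312 even under its best assignment. Minimum: 309.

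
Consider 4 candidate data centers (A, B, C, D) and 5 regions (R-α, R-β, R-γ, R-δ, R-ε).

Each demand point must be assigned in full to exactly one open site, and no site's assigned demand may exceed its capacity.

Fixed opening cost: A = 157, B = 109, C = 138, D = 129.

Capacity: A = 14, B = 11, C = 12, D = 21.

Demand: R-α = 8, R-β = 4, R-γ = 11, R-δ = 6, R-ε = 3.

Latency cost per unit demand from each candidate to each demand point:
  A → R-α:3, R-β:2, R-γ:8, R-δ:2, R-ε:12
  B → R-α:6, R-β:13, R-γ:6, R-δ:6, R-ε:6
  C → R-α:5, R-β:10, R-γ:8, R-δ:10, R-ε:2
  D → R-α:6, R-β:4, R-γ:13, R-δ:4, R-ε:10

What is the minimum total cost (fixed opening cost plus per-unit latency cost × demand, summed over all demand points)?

Open {B, D}; cheapest assignment that respects the capacities:
  B (cap 11, load 11): R-γ — cost 11×6 = 66
  D (cap 21, load 21): R-α, R-β, R-δ, R-ε — cost 8×6 + 4×4 + 6×4 + 3×10 = 118
  Shipping 184, fixed 238 → total 422.
  Any other capacity-feasible assignment to {B, D} ships for at least 184.
Compare {C, D}: its best feasible assignment gives total 473.
Compare {A, D}: its best feasible assignment gives total 492.
Every other set of open sites that can feasibly serve all demand totals ≥ 473 even under its best assignment. Minimum: 422.

422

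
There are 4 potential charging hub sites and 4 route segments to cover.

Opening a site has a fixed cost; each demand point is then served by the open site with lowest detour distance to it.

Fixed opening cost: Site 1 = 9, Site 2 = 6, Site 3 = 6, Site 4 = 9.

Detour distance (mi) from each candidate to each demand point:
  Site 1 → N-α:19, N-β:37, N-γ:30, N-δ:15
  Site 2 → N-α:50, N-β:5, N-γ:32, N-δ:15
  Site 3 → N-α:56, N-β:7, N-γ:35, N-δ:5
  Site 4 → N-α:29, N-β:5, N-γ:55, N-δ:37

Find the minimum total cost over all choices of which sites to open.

76

Open {Site 1, Site 3}: assign each demand point to its cheapest open site.
  N-α→Site 1 19, N-β→Site 3 7, N-γ→Site 1 30, N-δ→Site 3 5
  detour distance 61, fixed 15 → total 76.
Compare {Site 1, Site 2, Site 3}: detour distance 59 + fixed 21 = 80.
Compare {Site 1, Site 3, Site 4}: detour distance 59 + fixed 24 = 83.
Compare {Site 1, Site 2}: detour distance 69 + fixed 15 = 84.
All other subsets cost ≥ 80. Minimum total cost: 76.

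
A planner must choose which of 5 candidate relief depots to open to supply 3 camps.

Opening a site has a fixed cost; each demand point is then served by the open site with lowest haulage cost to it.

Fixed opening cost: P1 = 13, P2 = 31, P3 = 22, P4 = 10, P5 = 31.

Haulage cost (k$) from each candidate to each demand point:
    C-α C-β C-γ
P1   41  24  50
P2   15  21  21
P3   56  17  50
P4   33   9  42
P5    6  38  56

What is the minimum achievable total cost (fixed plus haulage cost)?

Open {P2, P4}: assign each demand point to its cheapest open site.
  C-α→P2 15, C-β→P4 9, C-γ→P2 21
  haulage cost 45, fixed 41 → total 86.
Compare {P2}: haulage cost 57 + fixed 31 = 88.
Compare {P4}: haulage cost 84 + fixed 10 = 94.
Compare {P4, P5}: haulage cost 57 + fixed 41 = 98.
All other subsets cost ≥ 88. Minimum total cost: 86.

86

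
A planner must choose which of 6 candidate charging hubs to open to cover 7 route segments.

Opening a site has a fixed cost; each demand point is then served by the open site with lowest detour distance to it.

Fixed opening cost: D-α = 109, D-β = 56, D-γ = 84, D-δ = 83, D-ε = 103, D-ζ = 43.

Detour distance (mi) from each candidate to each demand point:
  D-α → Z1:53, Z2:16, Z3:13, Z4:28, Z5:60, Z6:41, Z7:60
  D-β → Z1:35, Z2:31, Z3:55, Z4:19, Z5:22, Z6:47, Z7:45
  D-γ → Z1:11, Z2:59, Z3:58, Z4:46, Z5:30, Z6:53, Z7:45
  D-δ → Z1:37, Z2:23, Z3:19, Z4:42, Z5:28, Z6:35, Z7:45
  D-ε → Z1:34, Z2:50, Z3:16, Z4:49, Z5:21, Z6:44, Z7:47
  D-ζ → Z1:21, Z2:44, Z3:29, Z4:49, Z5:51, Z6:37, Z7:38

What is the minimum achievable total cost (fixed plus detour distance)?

Open {D-β, D-ζ}: assign each demand point to its cheapest open site.
  Z1→D-ζ 21, Z2→D-β 31, Z3→D-ζ 29, Z4→D-β 19, Z5→D-β 22, Z6→D-ζ 37, Z7→D-ζ 38
  detour distance 197, fixed 99 → total 296.
Compare {D-β}: detour distance 254 + fixed 56 = 310.
Compare {D-δ}: detour distance 229 + fixed 83 = 312.
Compare {D-ζ}: detour distance 269 + fixed 43 = 312.
All other subsets cost ≥ 310. Minimum total cost: 296.

296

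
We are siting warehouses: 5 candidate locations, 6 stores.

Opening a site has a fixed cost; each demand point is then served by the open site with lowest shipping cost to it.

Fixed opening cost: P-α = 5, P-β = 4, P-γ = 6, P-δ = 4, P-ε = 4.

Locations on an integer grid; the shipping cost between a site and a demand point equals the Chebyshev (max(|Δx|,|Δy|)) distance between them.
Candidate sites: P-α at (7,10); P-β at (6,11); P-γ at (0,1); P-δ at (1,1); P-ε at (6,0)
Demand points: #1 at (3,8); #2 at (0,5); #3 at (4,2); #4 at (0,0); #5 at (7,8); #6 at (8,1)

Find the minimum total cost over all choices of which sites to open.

27

Open {P-β, P-δ, P-ε}: assign each demand point to its cheapest open site.
  #1→P-β 3, #2→P-δ 4, #3→P-ε 2, #4→P-δ 1, #5→P-β 3, #6→P-ε 2
  shipping cost 15, fixed 12 → total 27.
Compare {P-α, P-δ, P-ε}: shipping cost 15 + fixed 13 = 28.
Compare {P-β, P-δ}: shipping cost 21 + fixed 8 = 29.
Compare {P-β, P-γ, P-ε}: shipping cost 15 + fixed 14 = 29.
All other subsets cost ≥ 28. Minimum total cost: 27.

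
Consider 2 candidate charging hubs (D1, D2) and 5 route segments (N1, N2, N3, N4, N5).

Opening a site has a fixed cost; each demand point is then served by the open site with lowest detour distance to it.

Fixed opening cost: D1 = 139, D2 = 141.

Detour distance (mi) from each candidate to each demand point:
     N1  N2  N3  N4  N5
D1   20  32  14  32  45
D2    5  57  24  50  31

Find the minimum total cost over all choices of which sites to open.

282

Open {D1}: assign each demand point to its cheapest open site.
  N1→D1 20, N2→D1 32, N3→D1 14, N4→D1 32, N5→D1 45
  detour distance 143, fixed 139 → total 282.
Compare {D2}: detour distance 167 + fixed 141 = 308.
Compare {D1, D2}: detour distance 114 + fixed 280 = 394.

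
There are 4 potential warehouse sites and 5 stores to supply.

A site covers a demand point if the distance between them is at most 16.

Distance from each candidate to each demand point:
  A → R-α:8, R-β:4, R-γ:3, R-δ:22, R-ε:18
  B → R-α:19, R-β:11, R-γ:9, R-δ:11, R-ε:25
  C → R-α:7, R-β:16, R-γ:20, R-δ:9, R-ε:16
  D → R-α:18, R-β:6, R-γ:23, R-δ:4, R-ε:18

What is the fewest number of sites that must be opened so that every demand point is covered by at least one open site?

Coverage sets (demand points within 16 of each site):
  A: {R-α, R-β, R-γ}
  B: {R-β, R-γ, R-δ}
  C: {R-α, R-β, R-δ, R-ε}
  D: {R-β, R-δ}
No single site covers all 5 demand points.
But {A, C} covers everything, so the minimum is 2.

2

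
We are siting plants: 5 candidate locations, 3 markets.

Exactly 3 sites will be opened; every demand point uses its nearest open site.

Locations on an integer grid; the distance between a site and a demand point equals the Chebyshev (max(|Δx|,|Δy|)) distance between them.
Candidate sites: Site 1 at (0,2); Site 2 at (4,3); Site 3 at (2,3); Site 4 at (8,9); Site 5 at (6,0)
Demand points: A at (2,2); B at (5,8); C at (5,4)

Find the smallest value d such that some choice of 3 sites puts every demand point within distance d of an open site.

3

Open {Site 1, Site 2, Site 4}.
  Farthest demand point is B at distance 3 (to Site 4); all others are ≤ 3.
With {Site 1, Site 3, Site 4} the worst case is 3.
With {Site 2, Site 3, Site 4} the worst case is 3.
No size-3 selection achieves below 3.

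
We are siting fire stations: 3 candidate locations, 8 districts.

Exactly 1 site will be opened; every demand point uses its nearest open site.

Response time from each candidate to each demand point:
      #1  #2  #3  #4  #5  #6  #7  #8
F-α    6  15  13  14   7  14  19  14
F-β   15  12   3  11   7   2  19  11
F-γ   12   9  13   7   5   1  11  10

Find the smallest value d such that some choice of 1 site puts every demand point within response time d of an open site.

13

Open {F-γ}.
  Farthest demand point is #3 at response time 13 (to F-γ); all others are ≤ 13.
With {F-α} the worst case is 19.
With {F-β} the worst case is 19.
No size-1 selection achieves below 13.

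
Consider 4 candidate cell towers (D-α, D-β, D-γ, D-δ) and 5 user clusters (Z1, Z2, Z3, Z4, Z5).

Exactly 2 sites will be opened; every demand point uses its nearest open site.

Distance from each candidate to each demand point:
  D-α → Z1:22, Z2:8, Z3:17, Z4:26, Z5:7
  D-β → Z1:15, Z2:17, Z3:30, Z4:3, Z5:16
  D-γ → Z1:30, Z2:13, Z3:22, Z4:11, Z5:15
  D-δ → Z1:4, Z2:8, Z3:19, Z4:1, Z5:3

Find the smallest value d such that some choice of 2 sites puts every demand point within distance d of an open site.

Open {D-α, D-β}.
  Farthest demand point is Z3 at distance 17 (to D-α); all others are ≤ 17.
With {D-α, D-δ} the worst case is 17.
With {D-β, D-δ} the worst case is 19.
No size-2 selection achieves below 17.

17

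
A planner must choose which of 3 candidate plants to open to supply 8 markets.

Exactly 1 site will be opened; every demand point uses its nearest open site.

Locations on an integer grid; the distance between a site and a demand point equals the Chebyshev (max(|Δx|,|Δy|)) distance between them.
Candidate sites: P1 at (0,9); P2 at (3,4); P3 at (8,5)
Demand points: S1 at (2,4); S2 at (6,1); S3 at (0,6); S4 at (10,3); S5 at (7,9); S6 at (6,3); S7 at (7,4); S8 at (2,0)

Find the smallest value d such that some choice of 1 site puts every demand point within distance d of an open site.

7

Open {P2}.
  Farthest demand point is S4 at distance 7 (to P2); all others are ≤ 7.
With {P3} the worst case is 8.
With {P1} the worst case is 10.
No size-1 selection achieves below 7.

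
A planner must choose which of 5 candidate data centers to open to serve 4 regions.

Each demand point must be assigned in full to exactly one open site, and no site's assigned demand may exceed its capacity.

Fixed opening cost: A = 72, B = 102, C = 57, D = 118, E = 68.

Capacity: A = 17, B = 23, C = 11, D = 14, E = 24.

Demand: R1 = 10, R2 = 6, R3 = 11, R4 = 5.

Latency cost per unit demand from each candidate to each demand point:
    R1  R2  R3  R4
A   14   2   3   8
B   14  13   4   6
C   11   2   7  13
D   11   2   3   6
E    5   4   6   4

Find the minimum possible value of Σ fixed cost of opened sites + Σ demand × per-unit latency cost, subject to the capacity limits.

255

Open {A, E}; cheapest assignment that respects the capacities:
  A (cap 17, load 17): R2, R3 — cost 6×2 + 11×3 = 45
  E (cap 24, load 15): R1, R4 — cost 10×5 + 5×4 = 70
  Shipping 115, fixed 140 → total 255.
  Any other capacity-feasible assignment to {A, E} ships for at least 115.
Compare {C, E}: its best feasible assignment gives total 296.
Compare {B, E}: its best feasible assignment gives total 308.
Every other set of open sites that can feasibly serve all demand totals ≥ 296 even under its best assignment. Minimum: 255.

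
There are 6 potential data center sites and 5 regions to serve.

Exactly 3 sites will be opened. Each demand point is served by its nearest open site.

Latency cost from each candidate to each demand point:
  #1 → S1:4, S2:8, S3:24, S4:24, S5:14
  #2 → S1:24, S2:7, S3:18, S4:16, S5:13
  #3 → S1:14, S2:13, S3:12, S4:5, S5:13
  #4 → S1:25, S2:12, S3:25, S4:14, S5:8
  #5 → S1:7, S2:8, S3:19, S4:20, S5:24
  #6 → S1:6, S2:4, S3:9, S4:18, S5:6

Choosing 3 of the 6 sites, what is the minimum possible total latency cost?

28

Open {#1, #3, #6}.
  S1→#1 4, S2→#6 4, S3→#6 9, S4→#3 5, S5→#6 6  ⇒ total 28.
Compare {#2, #3, #6}: total 30.
Compare {#3, #4, #6}: total 30.
No size-3 selection does better; minimum is 28.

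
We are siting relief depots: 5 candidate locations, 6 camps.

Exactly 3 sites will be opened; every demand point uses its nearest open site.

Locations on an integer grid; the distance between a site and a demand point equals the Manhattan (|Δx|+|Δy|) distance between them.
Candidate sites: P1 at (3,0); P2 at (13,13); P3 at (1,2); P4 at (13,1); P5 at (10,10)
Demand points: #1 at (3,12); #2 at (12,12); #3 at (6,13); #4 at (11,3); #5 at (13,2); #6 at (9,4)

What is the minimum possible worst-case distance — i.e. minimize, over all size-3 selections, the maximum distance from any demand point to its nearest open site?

Open {P1, P4, P5}.
  Farthest demand point is #1 at distance 9 (to P5); all others are ≤ 9.
With {P2, P4, P5} the worst case is 9.
With {P3, P4, P5} the worst case is 9.
No size-3 selection achieves below 9.

9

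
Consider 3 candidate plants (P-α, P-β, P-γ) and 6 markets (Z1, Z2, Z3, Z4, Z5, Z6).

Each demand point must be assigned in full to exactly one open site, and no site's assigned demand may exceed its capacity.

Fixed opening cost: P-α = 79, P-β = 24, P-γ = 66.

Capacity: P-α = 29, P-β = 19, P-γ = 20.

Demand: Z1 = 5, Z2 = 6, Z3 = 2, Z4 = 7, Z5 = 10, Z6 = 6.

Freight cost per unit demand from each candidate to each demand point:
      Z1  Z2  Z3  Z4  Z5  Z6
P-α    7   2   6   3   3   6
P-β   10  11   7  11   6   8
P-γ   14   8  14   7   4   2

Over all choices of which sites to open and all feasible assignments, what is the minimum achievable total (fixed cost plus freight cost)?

Open {P-α, P-β}; cheapest assignment that respects the capacities:
  P-α (cap 29, load 28): Z1, Z2, Z4, Z5 — cost 5×7 + 6×2 + 7×3 + 10×3 = 98
  P-β (cap 19, load 8): Z3, Z6 — cost 2×7 + 6×8 = 62
  Shipping 160, fixed 103 → total 263.
  Any other capacity-feasible assignment to {P-α, P-β} ships for at least 160.
Compare {P-α, P-γ}: its best feasible assignment gives total 277.
Compare {P-α, P-β, P-γ}: its best feasible assignment gives total 293.
Every other set of open sites that can feasibly serve all demand totals ≥ 277 even under its best assignment. Minimum: 263.

263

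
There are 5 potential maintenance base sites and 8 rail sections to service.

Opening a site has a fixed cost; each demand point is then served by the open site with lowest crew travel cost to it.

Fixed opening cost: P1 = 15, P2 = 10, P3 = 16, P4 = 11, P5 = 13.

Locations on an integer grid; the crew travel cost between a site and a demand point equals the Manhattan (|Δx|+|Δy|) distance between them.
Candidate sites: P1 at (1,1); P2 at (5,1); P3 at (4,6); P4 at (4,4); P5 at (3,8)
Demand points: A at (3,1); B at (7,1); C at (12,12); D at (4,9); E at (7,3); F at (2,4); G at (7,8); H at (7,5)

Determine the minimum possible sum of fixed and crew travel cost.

Open {P4}: assign each demand point to its cheapest open site.
  A→P4 4, B→P4 6, C→P4 16, D→P4 5, E→P4 4, F→P4 2, G→P4 7, H→P4 4
  crew travel cost 48, fixed 11 → total 59.
Compare {P2, P5}: crew travel cost 38 + fixed 23 = 61.
Compare {P2, P4}: crew travel cost 42 + fixed 21 = 63.
Compare {P4, P5}: crew travel cost 39 + fixed 24 = 63.
All other subsets cost ≥ 61. Minimum total cost: 59.

59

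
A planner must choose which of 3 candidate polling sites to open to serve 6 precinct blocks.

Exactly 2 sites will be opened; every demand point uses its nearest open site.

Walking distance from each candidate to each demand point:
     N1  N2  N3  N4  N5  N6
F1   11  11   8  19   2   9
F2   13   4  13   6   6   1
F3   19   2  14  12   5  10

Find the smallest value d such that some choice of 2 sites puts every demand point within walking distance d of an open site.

Open {F1, F2}.
  Farthest demand point is N1 at walking distance 11 (to F1); all others are ≤ 11.
With {F1, F3} the worst case is 12.
With {F2, F3} the worst case is 13.
No size-2 selection achieves below 11.

11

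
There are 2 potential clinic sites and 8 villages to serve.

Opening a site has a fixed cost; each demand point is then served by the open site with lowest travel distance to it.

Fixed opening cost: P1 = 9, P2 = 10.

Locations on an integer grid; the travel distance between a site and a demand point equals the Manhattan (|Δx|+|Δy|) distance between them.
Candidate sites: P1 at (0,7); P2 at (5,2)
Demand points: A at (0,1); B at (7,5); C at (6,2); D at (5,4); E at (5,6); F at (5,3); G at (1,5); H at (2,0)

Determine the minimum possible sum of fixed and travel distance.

Open {P2}: assign each demand point to its cheapest open site.
  A→P2 6, B→P2 5, C→P2 1, D→P2 2, E→P2 4, F→P2 1, G→P2 7, H→P2 5
  travel distance 31, fixed 10 → total 41.
Compare {P1, P2}: travel distance 27 + fixed 19 = 46.
Compare {P1}: travel distance 61 + fixed 9 = 70.

41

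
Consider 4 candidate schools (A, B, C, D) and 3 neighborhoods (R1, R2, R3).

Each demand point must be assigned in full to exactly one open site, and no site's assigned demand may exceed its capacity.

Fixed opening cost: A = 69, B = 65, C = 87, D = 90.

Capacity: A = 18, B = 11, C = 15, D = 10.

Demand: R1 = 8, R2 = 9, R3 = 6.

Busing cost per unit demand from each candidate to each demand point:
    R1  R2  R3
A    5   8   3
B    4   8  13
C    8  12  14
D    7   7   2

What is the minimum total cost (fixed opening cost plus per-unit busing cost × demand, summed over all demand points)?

256

Open {A, B}; cheapest assignment that respects the capacities:
  A (cap 18, load 15): R2, R3 — cost 9×8 + 6×3 = 90
  B (cap 11, load 8): R1 — cost 8×4 = 32
  Shipping 122, fixed 134 → total 256.
  Any other capacity-feasible assignment to {A, B} ships for at least 122.
Compare {A, D}: its best feasible assignment gives total 280.
Compare {A, C}: its best feasible assignment gives total 310.
Every other set of open sites that can feasibly serve all demand totals ≥ 280 even under its best assignment. Minimum: 256.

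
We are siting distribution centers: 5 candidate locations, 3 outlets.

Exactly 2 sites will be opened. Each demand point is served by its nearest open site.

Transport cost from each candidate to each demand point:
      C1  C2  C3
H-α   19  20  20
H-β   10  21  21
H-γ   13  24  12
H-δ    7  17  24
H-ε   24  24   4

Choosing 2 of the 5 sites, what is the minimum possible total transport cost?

Open {H-δ, H-ε}.
  C1→H-δ 7, C2→H-δ 17, C3→H-ε 4  ⇒ total 28.
Compare {H-β, H-ε}: total 35.
Compare {H-γ, H-δ}: total 36.
No size-2 selection does better; minimum is 28.

28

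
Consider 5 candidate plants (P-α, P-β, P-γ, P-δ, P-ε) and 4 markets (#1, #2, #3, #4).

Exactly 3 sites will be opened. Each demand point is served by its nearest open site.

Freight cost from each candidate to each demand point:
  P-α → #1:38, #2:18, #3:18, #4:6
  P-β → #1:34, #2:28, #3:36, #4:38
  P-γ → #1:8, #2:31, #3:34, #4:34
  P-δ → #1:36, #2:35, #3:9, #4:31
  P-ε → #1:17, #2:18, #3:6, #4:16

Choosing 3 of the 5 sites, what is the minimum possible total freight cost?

Open {P-α, P-γ, P-ε}.
  #1→P-γ 8, #2→P-α 18, #3→P-ε 6, #4→P-α 6  ⇒ total 38.
Compare {P-α, P-γ, P-δ}: total 41.
Compare {P-α, P-β, P-ε}: total 47.
No size-3 selection does better; minimum is 38.

38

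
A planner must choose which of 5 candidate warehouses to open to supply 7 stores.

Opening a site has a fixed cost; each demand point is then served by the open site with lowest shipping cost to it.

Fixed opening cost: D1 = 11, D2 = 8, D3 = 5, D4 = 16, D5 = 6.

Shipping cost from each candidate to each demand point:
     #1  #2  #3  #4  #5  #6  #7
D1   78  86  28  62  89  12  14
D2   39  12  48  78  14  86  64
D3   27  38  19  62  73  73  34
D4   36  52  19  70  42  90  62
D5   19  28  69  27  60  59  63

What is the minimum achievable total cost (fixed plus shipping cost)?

Open {D1, D2, D3, D5}: assign each demand point to its cheapest open site.
  #1→D5 19, #2→D2 12, #3→D3 19, #4→D5 27, #5→D2 14, #6→D1 12, #7→D1 14
  shipping cost 117, fixed 30 → total 147.
Compare {D1, D2, D5}: shipping cost 126 + fixed 25 = 151.
Compare {D1, D2, D4, D5}: shipping cost 117 + fixed 41 = 158.
Compare {D1, D2, D3, D4, D5}: shipping cost 117 + fixed 46 = 163.
All other subsets cost ≥ 151. Minimum total cost: 147.

147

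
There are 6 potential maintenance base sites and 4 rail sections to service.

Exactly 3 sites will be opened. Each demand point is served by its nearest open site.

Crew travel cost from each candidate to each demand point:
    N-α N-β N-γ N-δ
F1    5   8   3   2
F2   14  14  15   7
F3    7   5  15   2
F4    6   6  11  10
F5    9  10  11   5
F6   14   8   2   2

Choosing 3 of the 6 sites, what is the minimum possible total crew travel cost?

14

Open {F1, F3, F6}.
  N-α→F1 5, N-β→F3 5, N-γ→F6 2, N-δ→F1 2  ⇒ total 14.
Compare {F1, F2, F3}: total 15.
Compare {F1, F3, F4}: total 15.
No size-3 selection does better; minimum is 14.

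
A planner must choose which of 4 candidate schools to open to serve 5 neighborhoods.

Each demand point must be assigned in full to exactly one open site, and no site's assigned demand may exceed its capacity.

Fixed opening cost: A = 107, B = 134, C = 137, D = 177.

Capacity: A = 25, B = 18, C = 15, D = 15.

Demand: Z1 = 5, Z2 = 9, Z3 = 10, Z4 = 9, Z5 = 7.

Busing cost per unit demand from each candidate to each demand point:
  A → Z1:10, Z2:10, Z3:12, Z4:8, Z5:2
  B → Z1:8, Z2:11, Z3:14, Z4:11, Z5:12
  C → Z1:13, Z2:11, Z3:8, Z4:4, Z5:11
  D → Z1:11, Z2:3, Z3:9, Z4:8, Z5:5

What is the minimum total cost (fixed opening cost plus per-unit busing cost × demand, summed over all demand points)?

Open {A, C}; cheapest assignment that respects the capacities:
  A (cap 25, load 25): Z2, Z4, Z5 — cost 9×10 + 9×8 + 7×2 = 176
  C (cap 15, load 15): Z1, Z3 — cost 5×13 + 10×8 = 145
  Shipping 321, fixed 244 → total 565.
  Any other capacity-feasible assignment to {A, C} ships for at least 321.
Compare {A, B}: its best feasible assignment gives total 597.
Compare {A, D}: its best feasible assignment gives total 605.
Every other set of open sites that can feasibly serve all demand totals ≥ 597 even under its best assignment. Minimum: 565.

565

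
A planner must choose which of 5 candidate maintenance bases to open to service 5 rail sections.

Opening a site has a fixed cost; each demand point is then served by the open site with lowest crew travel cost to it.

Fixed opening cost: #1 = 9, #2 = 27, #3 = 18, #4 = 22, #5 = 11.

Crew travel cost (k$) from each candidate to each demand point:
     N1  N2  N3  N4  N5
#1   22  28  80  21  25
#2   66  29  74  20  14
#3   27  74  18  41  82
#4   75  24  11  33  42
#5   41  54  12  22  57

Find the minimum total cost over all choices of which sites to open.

128

Open {#1, #5}: assign each demand point to its cheapest open site.
  N1→#1 22, N2→#1 28, N3→#5 12, N4→#1 21, N5→#1 25
  crew travel cost 108, fixed 20 → total 128.
Compare {#1, #4}: crew travel cost 103 + fixed 31 = 134.
Compare {#1, #3}: crew travel cost 114 + fixed 27 = 141.
Compare {#1, #2, #5}: crew travel cost 96 + fixed 47 = 143.
All other subsets cost ≥ 134. Minimum total cost: 128.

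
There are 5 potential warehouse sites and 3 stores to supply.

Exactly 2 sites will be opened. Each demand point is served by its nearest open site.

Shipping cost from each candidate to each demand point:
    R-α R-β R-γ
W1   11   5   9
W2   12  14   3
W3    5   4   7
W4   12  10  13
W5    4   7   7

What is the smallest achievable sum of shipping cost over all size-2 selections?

12

Open {W2, W3}.
  R-α→W3 5, R-β→W3 4, R-γ→W2 3  ⇒ total 12.
Compare {W2, W5}: total 14.
Compare {W3, W5}: total 15.
No size-2 selection does better; minimum is 12.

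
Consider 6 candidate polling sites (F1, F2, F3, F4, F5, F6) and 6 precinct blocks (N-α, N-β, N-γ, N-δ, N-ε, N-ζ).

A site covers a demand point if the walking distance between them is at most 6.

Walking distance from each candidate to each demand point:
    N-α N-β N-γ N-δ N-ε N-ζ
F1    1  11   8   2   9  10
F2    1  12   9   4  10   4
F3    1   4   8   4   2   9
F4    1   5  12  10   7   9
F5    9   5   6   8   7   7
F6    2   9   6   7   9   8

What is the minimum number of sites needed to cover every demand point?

3

Coverage sets (demand points within 6 of each site):
  F1: {N-α, N-δ}
  F2: {N-α, N-δ, N-ζ}
  F3: {N-α, N-β, N-δ, N-ε}
  F4: {N-α, N-β}
  F5: {N-β, N-γ}
  F6: {N-α, N-γ}
No 2 sites suffice: every size-2 union leaves at least one demand point uncovered.
But {F2, F3, F5} covers everything, so the minimum is 3.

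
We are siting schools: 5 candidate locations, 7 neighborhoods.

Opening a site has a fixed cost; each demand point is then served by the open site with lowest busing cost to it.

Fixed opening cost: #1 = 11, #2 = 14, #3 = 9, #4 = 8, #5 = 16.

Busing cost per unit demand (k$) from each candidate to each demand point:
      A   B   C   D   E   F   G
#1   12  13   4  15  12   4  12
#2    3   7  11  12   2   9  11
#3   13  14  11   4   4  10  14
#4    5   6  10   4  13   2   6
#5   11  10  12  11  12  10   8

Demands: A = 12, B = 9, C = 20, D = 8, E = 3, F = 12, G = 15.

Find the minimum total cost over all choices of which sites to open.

355

Open {#1, #2, #4}: assign each demand point to its cheapest open site.
  A→#2 12×3=36, B→#4 9×6=54, C→#1 20×4=80, D→#4 8×4=32, E→#2 3×2=6, F→#4 12×2=24, G→#4 15×6=90
  busing cost 322, fixed 33 → total 355.
Compare {#1, #2, #3, #4}: busing cost 322 + fixed 42 = 364.
Compare {#1, #2, #4, #5}: busing cost 322 + fixed 49 = 371.
Compare {#1, #3, #4}: busing cost 352 + fixed 28 = 380.
All other subsets cost ≥ 364. Minimum total cost: 355.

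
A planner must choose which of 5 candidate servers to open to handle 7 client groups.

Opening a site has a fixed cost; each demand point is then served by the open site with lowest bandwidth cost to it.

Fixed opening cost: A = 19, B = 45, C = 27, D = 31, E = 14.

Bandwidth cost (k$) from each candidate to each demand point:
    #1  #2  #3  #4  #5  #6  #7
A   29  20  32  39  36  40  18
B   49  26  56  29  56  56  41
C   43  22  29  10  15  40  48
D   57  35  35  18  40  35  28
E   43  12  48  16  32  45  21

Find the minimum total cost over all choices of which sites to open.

Open {A, C}: assign each demand point to its cheapest open site.
  #1→A 29, #2→A 20, #3→C 29, #4→C 10, #5→C 15, #6→A 40, #7→A 18
  bandwidth cost 161, fixed 46 → total 207.
Compare {C, E}: bandwidth cost 170 + fixed 41 = 211.
Compare {A, E}: bandwidth cost 179 + fixed 33 = 212.
Compare {A, C, E}: bandwidth cost 153 + fixed 60 = 213.
All other subsets cost ≥ 211. Minimum total cost: 207.

207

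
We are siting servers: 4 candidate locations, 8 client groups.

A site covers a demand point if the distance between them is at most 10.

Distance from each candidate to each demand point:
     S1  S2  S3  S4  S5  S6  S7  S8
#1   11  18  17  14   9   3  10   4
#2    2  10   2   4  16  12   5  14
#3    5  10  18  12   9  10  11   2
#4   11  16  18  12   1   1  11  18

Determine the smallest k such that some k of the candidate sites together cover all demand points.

Coverage sets (demand points within 10 of each site):
  #1: {S5, S6, S7, S8}
  #2: {S1, S2, S3, S4, S7}
  #3: {S1, S2, S5, S6, S8}
  #4: {S5, S6}
No single site covers all 8 demand points.
But {#1, #2} covers everything, so the minimum is 2.

2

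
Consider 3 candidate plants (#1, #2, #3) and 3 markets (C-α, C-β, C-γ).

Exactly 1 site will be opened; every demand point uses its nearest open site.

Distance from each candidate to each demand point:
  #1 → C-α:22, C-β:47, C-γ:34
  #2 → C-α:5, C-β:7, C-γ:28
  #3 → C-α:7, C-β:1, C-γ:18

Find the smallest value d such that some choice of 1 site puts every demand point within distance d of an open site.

18

Open {#3}.
  Farthest demand point is C-γ at distance 18 (to #3); all others are ≤ 18.
With {#2} the worst case is 28.
With {#1} the worst case is 47.
No size-1 selection achieves below 18.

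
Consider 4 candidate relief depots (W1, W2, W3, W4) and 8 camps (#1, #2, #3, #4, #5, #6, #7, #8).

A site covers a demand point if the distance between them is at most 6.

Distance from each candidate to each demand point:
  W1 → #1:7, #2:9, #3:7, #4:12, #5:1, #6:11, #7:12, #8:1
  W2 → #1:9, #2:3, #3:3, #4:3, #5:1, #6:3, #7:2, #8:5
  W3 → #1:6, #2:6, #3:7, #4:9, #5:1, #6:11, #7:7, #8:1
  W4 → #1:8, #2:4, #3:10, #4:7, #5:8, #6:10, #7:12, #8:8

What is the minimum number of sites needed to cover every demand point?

2

Coverage sets (demand points within 6 of each site):
  W1: {#5, #8}
  W2: {#2, #3, #4, #5, #6, #7, #8}
  W3: {#1, #2, #5, #8}
  W4: {#2}
No single site covers all 8 demand points.
But {W2, W3} covers everything, so the minimum is 2.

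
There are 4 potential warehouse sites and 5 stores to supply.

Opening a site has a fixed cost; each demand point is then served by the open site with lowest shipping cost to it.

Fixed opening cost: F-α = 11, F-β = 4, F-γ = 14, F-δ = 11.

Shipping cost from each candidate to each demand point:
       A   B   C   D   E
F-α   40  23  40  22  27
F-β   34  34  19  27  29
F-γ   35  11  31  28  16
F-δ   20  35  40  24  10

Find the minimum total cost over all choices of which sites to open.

113

Open {F-β, F-γ, F-δ}: assign each demand point to its cheapest open site.
  A→F-δ 20, B→F-γ 11, C→F-β 19, D→F-δ 24, E→F-δ 10
  shipping cost 84, fixed 29 → total 113.
Compare {F-α, F-β, F-δ}: shipping cost 94 + fixed 26 = 120.
Compare {F-γ, F-δ}: shipping cost 96 + fixed 25 = 121.
Compare {F-β, F-δ}: shipping cost 107 + fixed 15 = 122.
All other subsets cost ≥ 120. Minimum total cost: 113.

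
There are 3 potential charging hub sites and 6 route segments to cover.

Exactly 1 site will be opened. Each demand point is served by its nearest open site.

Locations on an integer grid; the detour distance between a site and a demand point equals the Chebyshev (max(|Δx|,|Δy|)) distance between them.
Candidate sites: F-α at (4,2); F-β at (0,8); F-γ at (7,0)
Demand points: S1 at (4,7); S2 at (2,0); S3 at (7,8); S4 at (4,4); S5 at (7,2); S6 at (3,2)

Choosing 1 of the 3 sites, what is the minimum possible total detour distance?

Open {F-α}.
  S1→F-α 5, S2→F-α 2, S3→F-α 6, S4→F-α 2, S5→F-α 3, S6→F-α 1  ⇒ total 19.
Compare {F-γ}: total 30.
Compare {F-β}: total 36.

19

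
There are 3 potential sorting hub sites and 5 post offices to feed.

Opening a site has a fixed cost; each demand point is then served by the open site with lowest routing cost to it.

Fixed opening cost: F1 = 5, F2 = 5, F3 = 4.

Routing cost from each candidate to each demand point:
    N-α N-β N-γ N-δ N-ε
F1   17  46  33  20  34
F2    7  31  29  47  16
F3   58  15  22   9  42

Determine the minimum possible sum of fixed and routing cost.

Open {F2, F3}: assign each demand point to its cheapest open site.
  N-α→F2 7, N-β→F3 15, N-γ→F3 22, N-δ→F3 9, N-ε→F2 16
  routing cost 69, fixed 9 → total 78.
Compare {F1, F2, F3}: routing cost 69 + fixed 14 = 83.
Compare {F1, F3}: routing cost 97 + fixed 9 = 106.
Compare {F1, F2}: routing cost 103 + fixed 10 = 113.
All other subsets cost ≥ 83. Minimum total cost: 78.

78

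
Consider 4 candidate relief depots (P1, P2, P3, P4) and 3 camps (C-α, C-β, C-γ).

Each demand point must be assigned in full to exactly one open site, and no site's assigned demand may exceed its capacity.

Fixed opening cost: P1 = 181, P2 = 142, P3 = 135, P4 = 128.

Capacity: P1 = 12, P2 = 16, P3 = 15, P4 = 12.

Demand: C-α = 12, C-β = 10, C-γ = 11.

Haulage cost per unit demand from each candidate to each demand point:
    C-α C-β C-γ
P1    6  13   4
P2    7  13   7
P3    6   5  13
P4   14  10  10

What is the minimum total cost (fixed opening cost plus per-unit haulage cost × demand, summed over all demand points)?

Open {P1, P2, P3}; cheapest assignment that respects the capacities:
  P1 (cap 12, load 11): C-γ — cost 11×4 = 44
  P2 (cap 16, load 12): C-α — cost 12×7 = 84
  P3 (cap 15, load 10): C-β — cost 10×5 = 50
  Shipping 178, fixed 458 → total 636.
  Any other capacity-feasible assignment to {P1, P2, P3} ships for at least 178.
Compare {P2, P3, P4}: its best feasible assignment gives total 649.
Compare {P1, P3, P4}: its best feasible assignment gives total 660.
Every other set of open sites that can feasibly serve all demand totals ≥ 649 even under its best assignment. Minimum: 636.

636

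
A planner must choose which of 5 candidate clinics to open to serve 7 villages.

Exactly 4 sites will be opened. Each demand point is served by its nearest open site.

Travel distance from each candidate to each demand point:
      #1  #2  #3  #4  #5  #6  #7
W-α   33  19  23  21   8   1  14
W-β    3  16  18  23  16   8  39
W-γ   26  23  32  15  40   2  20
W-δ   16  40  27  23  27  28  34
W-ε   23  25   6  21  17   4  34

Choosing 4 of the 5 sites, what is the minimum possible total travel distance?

Open {W-α, W-β, W-γ, W-ε}.
  #1→W-β 3, #2→W-β 16, #3→W-ε 6, #4→W-γ 15, #5→W-α 8, #6→W-α 1, #7→W-α 14  ⇒ total 63.
Compare {W-α, W-β, W-δ, W-ε}: total 69.
Compare {W-α, W-β, W-γ, W-δ}: total 75.
No size-4 selection does better; minimum is 63.

63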